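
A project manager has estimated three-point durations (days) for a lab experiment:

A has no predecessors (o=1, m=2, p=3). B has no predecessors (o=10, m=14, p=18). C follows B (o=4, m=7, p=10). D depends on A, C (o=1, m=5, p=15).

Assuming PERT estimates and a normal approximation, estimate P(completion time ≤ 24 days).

te_A = (1 + 4·2 + 3)/6 = 12/6 = 2; σ²_A = ((3−1)/6)² = 0.111
te_B = (10 + 4·14 + 18)/6 = 84/6 = 14; σ²_B = ((18−10)/6)² = 1.778
te_C = (4 + 4·7 + 10)/6 = 42/6 = 7; σ²_C = ((10−4)/6)² = 1.000
te_D = (1 + 4·5 + 15)/6 = 36/6 = 6; σ²_D = ((15−1)/6)² = 5.444

Forward pass:
ES_A = 0; EF_A = 2
ES_B = 0; EF_B = 14
ES_C = 14; EF_C = 14+7 = 21
ES_D = max(EF_A=2, EF_C=21) = 21; EF_D = 21+6 = 27
Expected project duration μ = 27 days. Critical path: B → C → D.

Variance along critical path = 1.778 + 1.000 + 5.444 = 8.222; σ = √8.222 = 2.867 days.
Z = (24 − 27) / 2.867 = -1.046
P(T ≤ 24) = Φ(-1.046) ≈ 0.148

0.148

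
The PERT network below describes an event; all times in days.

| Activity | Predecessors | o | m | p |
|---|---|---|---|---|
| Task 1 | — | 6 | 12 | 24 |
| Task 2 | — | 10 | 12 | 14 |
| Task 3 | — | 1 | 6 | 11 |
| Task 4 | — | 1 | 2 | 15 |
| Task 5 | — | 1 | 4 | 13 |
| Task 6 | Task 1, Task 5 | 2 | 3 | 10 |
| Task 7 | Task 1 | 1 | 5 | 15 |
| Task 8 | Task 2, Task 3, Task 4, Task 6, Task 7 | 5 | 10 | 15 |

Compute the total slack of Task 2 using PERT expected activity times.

te_Task 1 = (6 + 4·12 + 24)/6 = 78/6 = 13
te_Task 2 = (10 + 4·12 + 14)/6 = 72/6 = 12
te_Task 3 = (1 + 4·6 + 11)/6 = 36/6 = 6
te_Task 4 = (1 + 4·2 + 15)/6 = 24/6 = 4
te_Task 5 = (1 + 4·4 + 13)/6 = 30/6 = 5
te_Task 6 = (2 + 4·3 + 10)/6 = 24/6 = 4
te_Task 7 = (1 + 4·5 + 15)/6 = 36/6 = 6
te_Task 8 = (5 + 4·10 + 15)/6 = 60/6 = 10

Forward pass:
ES_Task 1 = 0; EF_Task 1 = 13
ES_Task 2 = 0; EF_Task 2 = 12
ES_Task 3 = 0; EF_Task 3 = 6
ES_Task 4 = 0; EF_Task 4 = 4
ES_Task 5 = 0; EF_Task 5 = 5
ES_Task 6 = max(EF_Task 1=13, EF_Task 5=5) = 13; EF_Task 6 = 13+4 = 17
ES_Task 7 = 13; EF_Task 7 = 13+6 = 19
ES_Task 8 = max(EF_Task 2=12, EF_Task 3=6, EF_Task 4=4, EF_Task 6=17, EF_Task 7=19) = 19; EF_Task 8 = 19+10 = 29
Expected project duration μ = 29 days. Critical path: Task 1 → Task 7 → Task 8.

Backward pass:
LF_Task 8 = 29; LS_Task 8 = 29−10 = 19
LF_Task 7 = LS_Task 8 = 19; LS_Task 7 = 19−6 = 13
LF_Task 6 = LS_Task 8 = 19; LS_Task 6 = 19−4 = 15
LF_Task 5 = LS_Task 6 = 15; LS_Task 5 = 15−5 = 10
LF_Task 4 = LS_Task 8 = 19; LS_Task 4 = 19−4 = 15
LF_Task 3 = LS_Task 8 = 19; LS_Task 3 = 19−6 = 13
LF_Task 2 = LS_Task 8 = 19; LS_Task 2 = 19−12 = 7
LF_Task 1 = min(LS_Task 6=15, LS_Task 7=13) = 13; LS_Task 1 = 13−13 = 0
Slack_Task 2 = LS_Task 2 − ES_Task 2 = 7 − 0 = 7

7 days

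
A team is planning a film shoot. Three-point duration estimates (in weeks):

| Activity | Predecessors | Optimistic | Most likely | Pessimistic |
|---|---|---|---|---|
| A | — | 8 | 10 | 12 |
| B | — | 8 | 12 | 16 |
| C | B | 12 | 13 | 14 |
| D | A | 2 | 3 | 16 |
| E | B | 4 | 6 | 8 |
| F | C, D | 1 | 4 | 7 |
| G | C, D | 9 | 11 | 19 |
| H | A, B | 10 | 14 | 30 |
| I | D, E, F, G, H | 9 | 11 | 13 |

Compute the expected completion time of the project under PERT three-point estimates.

te_A = (8 + 4·10 + 12)/6 = 60/6 = 10
te_B = (8 + 4·12 + 16)/6 = 72/6 = 12
te_C = (12 + 4·13 + 14)/6 = 78/6 = 13
te_D = (2 + 4·3 + 16)/6 = 30/6 = 5
te_E = (4 + 4·6 + 8)/6 = 36/6 = 6
te_F = (1 + 4·4 + 7)/6 = 24/6 = 4
te_G = (9 + 4·11 + 19)/6 = 72/6 = 12
te_H = (10 + 4·14 + 30)/6 = 96/6 = 16
te_I = (9 + 4·11 + 13)/6 = 66/6 = 11

Forward pass:
ES_A = 0; EF_A = 10
ES_B = 0; EF_B = 12
ES_C = 12; EF_C = 12+13 = 25
ES_D = 10; EF_D = 10+5 = 15
ES_E = 12; EF_E = 12+6 = 18
ES_F = max(EF_C=25, EF_D=15) = 25; EF_F = 25+4 = 29
ES_G = max(EF_C=25, EF_D=15) = 25; EF_G = 25+12 = 37
ES_H = max(EF_A=10, EF_B=12) = 12; EF_H = 12+16 = 28
ES_I = max(EF_D=15, EF_E=18, EF_F=29, EF_G=37, EF_H=28) = 37; EF_I = 37+11 = 48
Expected project duration μ = 48 weeks. Critical path: B → C → G → I.

48 weeks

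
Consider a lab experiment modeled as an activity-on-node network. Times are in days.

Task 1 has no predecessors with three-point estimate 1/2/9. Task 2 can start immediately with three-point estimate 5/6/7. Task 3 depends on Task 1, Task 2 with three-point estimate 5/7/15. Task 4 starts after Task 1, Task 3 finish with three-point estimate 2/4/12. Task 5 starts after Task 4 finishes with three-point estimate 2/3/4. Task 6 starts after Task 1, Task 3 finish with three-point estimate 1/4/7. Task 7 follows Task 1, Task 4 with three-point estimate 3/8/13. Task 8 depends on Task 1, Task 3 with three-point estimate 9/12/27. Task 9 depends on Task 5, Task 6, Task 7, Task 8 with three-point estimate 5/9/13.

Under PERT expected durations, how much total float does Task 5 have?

te_Task 1 = (1 + 4·2 + 9)/6 = 18/6 = 3
te_Task 2 = (5 + 4·6 + 7)/6 = 36/6 = 6
te_Task 3 = (5 + 4·7 + 15)/6 = 48/6 = 8
te_Task 4 = (2 + 4·4 + 12)/6 = 30/6 = 5
te_Task 5 = (2 + 4·3 + 4)/6 = 18/6 = 3
te_Task 6 = (1 + 4·4 + 7)/6 = 24/6 = 4
te_Task 7 = (3 + 4·8 + 13)/6 = 48/6 = 8
te_Task 8 = (9 + 4·12 + 27)/6 = 84/6 = 14
te_Task 9 = (5 + 4·9 + 13)/6 = 54/6 = 9

Forward pass:
ES_Task 1 = 0; EF_Task 1 = 3
ES_Task 2 = 0; EF_Task 2 = 6
ES_Task 3 = max(EF_Task 1=3, EF_Task 2=6) = 6; EF_Task 3 = 6+8 = 14
ES_Task 4 = max(EF_Task 1=3, EF_Task 3=14) = 14; EF_Task 4 = 14+5 = 19
ES_Task 5 = 19; EF_Task 5 = 19+3 = 22
ES_Task 6 = max(EF_Task 1=3, EF_Task 3=14) = 14; EF_Task 6 = 14+4 = 18
ES_Task 7 = max(EF_Task 1=3, EF_Task 4=19) = 19; EF_Task 7 = 19+8 = 27
ES_Task 8 = max(EF_Task 1=3, EF_Task 3=14) = 14; EF_Task 8 = 14+14 = 28
ES_Task 9 = max(EF_Task 5=22, EF_Task 6=18, EF_Task 7=27, EF_Task 8=28) = 28; EF_Task 9 = 28+9 = 37
Expected project duration μ = 37 days. Critical path: Task 2 → Task 3 → Task 8 → Task 9.

Backward pass:
LF_Task 9 = 37; LS_Task 9 = 37−9 = 28
LF_Task 8 = LS_Task 9 = 28; LS_Task 8 = 28−14 = 14
LF_Task 7 = LS_Task 9 = 28; LS_Task 7 = 28−8 = 20
LF_Task 6 = LS_Task 9 = 28; LS_Task 6 = 28−4 = 24
LF_Task 5 = LS_Task 9 = 28; LS_Task 5 = 28−3 = 25
LF_Task 4 = min(LS_Task 5=25, LS_Task 7=20) = 20; LS_Task 4 = 20−5 = 15
LF_Task 3 = min(LS_Task 4=15, LS_Task 6=24, LS_Task 8=14) = 14; LS_Task 3 = 14−8 = 6
LF_Task 2 = LS_Task 3 = 6; LS_Task 2 = 6−6 = 0
LF_Task 1 = min(LS_Task 3=6, LS_Task 4=15, LS_Task 6=24, LS_Task 7=20, LS_Task 8=14) = 6; LS_Task 1 = 6−3 = 3
Slack_Task 5 = LS_Task 5 − ES_Task 5 = 25 − 19 = 6

6 days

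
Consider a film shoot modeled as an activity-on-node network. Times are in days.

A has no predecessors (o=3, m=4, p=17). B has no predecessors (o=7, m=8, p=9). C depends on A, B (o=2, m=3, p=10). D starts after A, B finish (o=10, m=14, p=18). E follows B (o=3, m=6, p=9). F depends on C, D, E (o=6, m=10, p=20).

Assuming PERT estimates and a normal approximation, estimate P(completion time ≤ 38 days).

te_A = (3 + 4·4 + 17)/6 = 36/6 = 6; σ²_A = ((17−3)/6)² = 5.444
te_B = (7 + 4·8 + 9)/6 = 48/6 = 8; σ²_B = ((9−7)/6)² = 0.111
te_C = (2 + 4·3 + 10)/6 = 24/6 = 4; σ²_C = ((10−2)/6)² = 1.778
te_D = (10 + 4·14 + 18)/6 = 84/6 = 14; σ²_D = ((18−10)/6)² = 1.778
te_E = (3 + 4·6 + 9)/6 = 36/6 = 6; σ²_E = ((9−3)/6)² = 1.000
te_F = (6 + 4·10 + 20)/6 = 66/6 = 11; σ²_F = ((20−6)/6)² = 5.444

Forward pass:
ES_A = 0; EF_A = 6
ES_B = 0; EF_B = 8
ES_C = max(EF_A=6, EF_B=8) = 8; EF_C = 8+4 = 12
ES_D = max(EF_A=6, EF_B=8) = 8; EF_D = 8+14 = 22
ES_E = 8; EF_E = 8+6 = 14
ES_F = max(EF_C=12, EF_D=22, EF_E=14) = 22; EF_F = 22+11 = 33
Expected project duration μ = 33 days. Critical path: B → D → F.

Variance along critical path = 0.111 + 1.778 + 5.444 = 7.333; σ = √7.333 = 2.708 days.
Z = (38 − 33) / 2.708 = 1.846
P(T ≤ 38) = Φ(1.846) ≈ 0.968

0.968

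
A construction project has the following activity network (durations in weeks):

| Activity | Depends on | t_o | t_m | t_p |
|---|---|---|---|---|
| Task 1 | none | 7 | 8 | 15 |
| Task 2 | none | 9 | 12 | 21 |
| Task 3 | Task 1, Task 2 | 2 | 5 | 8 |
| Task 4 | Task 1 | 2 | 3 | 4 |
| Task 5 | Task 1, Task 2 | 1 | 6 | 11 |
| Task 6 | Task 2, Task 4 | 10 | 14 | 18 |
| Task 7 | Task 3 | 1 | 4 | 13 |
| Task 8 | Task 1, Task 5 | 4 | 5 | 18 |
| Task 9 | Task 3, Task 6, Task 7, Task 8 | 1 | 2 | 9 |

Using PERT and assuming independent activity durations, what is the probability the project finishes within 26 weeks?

te_Task 1 = (7 + 4·8 + 15)/6 = 54/6 = 9; σ²_Task 1 = ((15−7)/6)² = 1.778
te_Task 2 = (9 + 4·12 + 21)/6 = 78/6 = 13; σ²_Task 2 = ((21−9)/6)² = 4.000
te_Task 3 = (2 + 4·5 + 8)/6 = 30/6 = 5; σ²_Task 3 = ((8−2)/6)² = 1.000
te_Task 4 = (2 + 4·3 + 4)/6 = 18/6 = 3; σ²_Task 4 = ((4−2)/6)² = 0.111
te_Task 5 = (1 + 4·6 + 11)/6 = 36/6 = 6; σ²_Task 5 = ((11−1)/6)² = 2.778
te_Task 6 = (10 + 4·14 + 18)/6 = 84/6 = 14; σ²_Task 6 = ((18−10)/6)² = 1.778
te_Task 7 = (1 + 4·4 + 13)/6 = 30/6 = 5; σ²_Task 7 = ((13−1)/6)² = 4.000
te_Task 8 = (4 + 4·5 + 18)/6 = 42/6 = 7; σ²_Task 8 = ((18−4)/6)² = 5.444
te_Task 9 = (1 + 4·2 + 9)/6 = 18/6 = 3; σ²_Task 9 = ((9−1)/6)² = 1.778

Forward pass:
ES_Task 1 = 0; EF_Task 1 = 9
ES_Task 2 = 0; EF_Task 2 = 13
ES_Task 3 = max(EF_Task 1=9, EF_Task 2=13) = 13; EF_Task 3 = 13+5 = 18
ES_Task 4 = 9; EF_Task 4 = 9+3 = 12
ES_Task 5 = max(EF_Task 1=9, EF_Task 2=13) = 13; EF_Task 5 = 13+6 = 19
ES_Task 6 = max(EF_Task 2=13, EF_Task 4=12) = 13; EF_Task 6 = 13+14 = 27
ES_Task 7 = 18; EF_Task 7 = 18+5 = 23
ES_Task 8 = max(EF_Task 1=9, EF_Task 5=19) = 19; EF_Task 8 = 19+7 = 26
ES_Task 9 = max(EF_Task 3=18, EF_Task 6=27, EF_Task 7=23, EF_Task 8=26) = 27; EF_Task 9 = 27+3 = 30
Expected project duration μ = 30 weeks. Critical path: Task 2 → Task 6 → Task 9.

Variance along critical path = 4.000 + 1.778 + 1.778 = 7.556; σ = √7.556 = 2.749 weeks.
Z = (26 − 30) / 2.749 = -1.455
P(T ≤ 26) = Φ(-1.455) ≈ 0.073

0.073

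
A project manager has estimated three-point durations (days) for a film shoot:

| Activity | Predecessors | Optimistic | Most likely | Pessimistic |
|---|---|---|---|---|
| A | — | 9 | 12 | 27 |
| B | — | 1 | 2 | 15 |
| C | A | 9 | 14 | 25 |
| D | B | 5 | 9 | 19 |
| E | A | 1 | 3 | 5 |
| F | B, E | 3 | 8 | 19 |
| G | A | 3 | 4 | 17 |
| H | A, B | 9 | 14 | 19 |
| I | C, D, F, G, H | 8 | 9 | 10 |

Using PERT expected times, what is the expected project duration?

te_A = (9 + 4·12 + 27)/6 = 84/6 = 14
te_B = (1 + 4·2 + 15)/6 = 24/6 = 4
te_C = (9 + 4·14 + 25)/6 = 90/6 = 15
te_D = (5 + 4·9 + 19)/6 = 60/6 = 10
te_E = (1 + 4·3 + 5)/6 = 18/6 = 3
te_F = (3 + 4·8 + 19)/6 = 54/6 = 9
te_G = (3 + 4·4 + 17)/6 = 36/6 = 6
te_H = (9 + 4·14 + 19)/6 = 84/6 = 14
te_I = (8 + 4·9 + 10)/6 = 54/6 = 9

Forward pass:
ES_A = 0; EF_A = 14
ES_B = 0; EF_B = 4
ES_C = 14; EF_C = 14+15 = 29
ES_D = 4; EF_D = 4+10 = 14
ES_E = 14; EF_E = 14+3 = 17
ES_F = max(EF_B=4, EF_E=17) = 17; EF_F = 17+9 = 26
ES_G = 14; EF_G = 14+6 = 20
ES_H = max(EF_A=14, EF_B=4) = 14; EF_H = 14+14 = 28
ES_I = max(EF_C=29, EF_D=14, EF_F=26, EF_G=20, EF_H=28) = 29; EF_I = 29+9 = 38
Expected project duration μ = 38 days. Critical path: A → C → I.

38 days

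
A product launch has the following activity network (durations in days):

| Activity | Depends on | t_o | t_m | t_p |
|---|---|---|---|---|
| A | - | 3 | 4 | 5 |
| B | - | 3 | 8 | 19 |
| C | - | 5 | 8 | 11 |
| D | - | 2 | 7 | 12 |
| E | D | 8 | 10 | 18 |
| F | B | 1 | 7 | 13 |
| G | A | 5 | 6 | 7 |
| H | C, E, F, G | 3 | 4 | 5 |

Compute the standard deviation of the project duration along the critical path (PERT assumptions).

te_A = (3 + 4·4 + 5)/6 = 24/6 = 4; σ²_A = ((5−3)/6)² = 0.111
te_B = (3 + 4·8 + 19)/6 = 54/6 = 9; σ²_B = ((19−3)/6)² = 7.111
te_C = (5 + 4·8 + 11)/6 = 48/6 = 8; σ²_C = ((11−5)/6)² = 1.000
te_D = (2 + 4·7 + 12)/6 = 42/6 = 7; σ²_D = ((12−2)/6)² = 2.778
te_E = (8 + 4·10 + 18)/6 = 66/6 = 11; σ²_E = ((18−8)/6)² = 2.778
te_F = (1 + 4·7 + 13)/6 = 42/6 = 7; σ²_F = ((13−1)/6)² = 4.000
te_G = (5 + 4·6 + 7)/6 = 36/6 = 6; σ²_G = ((7−5)/6)² = 0.111
te_H = (3 + 4·4 + 5)/6 = 24/6 = 4; σ²_H = ((5−3)/6)² = 0.111

Forward pass:
ES_A = 0; EF_A = 4
ES_B = 0; EF_B = 9
ES_C = 0; EF_C = 8
ES_D = 0; EF_D = 7
ES_E = 7; EF_E = 7+11 = 18
ES_F = 9; EF_F = 9+7 = 16
ES_G = 4; EF_G = 4+6 = 10
ES_H = max(EF_C=8, EF_E=18, EF_F=16, EF_G=10) = 18; EF_H = 18+4 = 22
Expected project duration μ = 22 days. Critical path: D → E → H.

Variance along critical path = 2.778 + 2.778 + 0.111 = 5.667
σ = √5.667 = 2.380 days

2.38 days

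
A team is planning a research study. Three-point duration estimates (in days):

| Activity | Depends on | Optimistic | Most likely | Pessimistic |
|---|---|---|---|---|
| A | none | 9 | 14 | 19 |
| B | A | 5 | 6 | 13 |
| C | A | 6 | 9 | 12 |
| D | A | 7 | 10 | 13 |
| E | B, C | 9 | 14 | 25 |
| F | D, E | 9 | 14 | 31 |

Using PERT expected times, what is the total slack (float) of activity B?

te_A = (9 + 4·14 + 19)/6 = 84/6 = 14
te_B = (5 + 4·6 + 13)/6 = 42/6 = 7
te_C = (6 + 4·9 + 12)/6 = 54/6 = 9
te_D = (7 + 4·10 + 13)/6 = 60/6 = 10
te_E = (9 + 4·14 + 25)/6 = 90/6 = 15
te_F = (9 + 4·14 + 31)/6 = 96/6 = 16

Forward pass:
ES_A = 0; EF_A = 14
ES_B = 14; EF_B = 14+7 = 21
ES_C = 14; EF_C = 14+9 = 23
ES_D = 14; EF_D = 14+10 = 24
ES_E = max(EF_B=21, EF_C=23) = 23; EF_E = 23+15 = 38
ES_F = max(EF_D=24, EF_E=38) = 38; EF_F = 38+16 = 54
Expected project duration μ = 54 days. Critical path: A → C → E → F.

Backward pass:
LF_F = 54; LS_F = 54−16 = 38
LF_E = LS_F = 38; LS_E = 38−15 = 23
LF_D = LS_F = 38; LS_D = 38−10 = 28
LF_C = LS_E = 23; LS_C = 23−9 = 14
LF_B = LS_E = 23; LS_B = 23−7 = 16
LF_A = min(LS_B=16, LS_C=14, LS_D=28) = 14; LS_A = 14−14 = 0
Slack_B = LS_B − ES_B = 16 − 14 = 2

2 days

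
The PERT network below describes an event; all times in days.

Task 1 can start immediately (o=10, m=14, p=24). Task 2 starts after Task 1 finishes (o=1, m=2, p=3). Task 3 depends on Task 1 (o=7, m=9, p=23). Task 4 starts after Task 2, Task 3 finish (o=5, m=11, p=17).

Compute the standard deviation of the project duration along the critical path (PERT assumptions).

te_Task 1 = (10 + 4·14 + 24)/6 = 90/6 = 15; σ²_Task 1 = ((24−10)/6)² = 5.444
te_Task 2 = (1 + 4·2 + 3)/6 = 12/6 = 2; σ²_Task 2 = ((3−1)/6)² = 0.111
te_Task 3 = (7 + 4·9 + 23)/6 = 66/6 = 11; σ²_Task 3 = ((23−7)/6)² = 7.111
te_Task 4 = (5 + 4·11 + 17)/6 = 66/6 = 11; σ²_Task 4 = ((17−5)/6)² = 4.000

Forward pass:
ES_Task 1 = 0; EF_Task 1 = 15
ES_Task 2 = 15; EF_Task 2 = 15+2 = 17
ES_Task 3 = 15; EF_Task 3 = 15+11 = 26
ES_Task 4 = max(EF_Task 2=17, EF_Task 3=26) = 26; EF_Task 4 = 26+11 = 37
Expected project duration μ = 37 days. Critical path: Task 1 → Task 3 → Task 4.

Variance along critical path = 5.444 + 7.111 + 4.000 = 16.556
σ = √16.556 = 4.069 days

4.07 days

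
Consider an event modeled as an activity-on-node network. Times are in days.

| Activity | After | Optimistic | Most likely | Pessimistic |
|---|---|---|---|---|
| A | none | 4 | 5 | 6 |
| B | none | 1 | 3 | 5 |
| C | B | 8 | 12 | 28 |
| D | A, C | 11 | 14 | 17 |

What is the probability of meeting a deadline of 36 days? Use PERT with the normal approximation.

te_A = (4 + 4·5 + 6)/6 = 30/6 = 5; σ²_A = ((6−4)/6)² = 0.111
te_B = (1 + 4·3 + 5)/6 = 18/6 = 3; σ²_B = ((5−1)/6)² = 0.444
te_C = (8 + 4·12 + 28)/6 = 84/6 = 14; σ²_C = ((28−8)/6)² = 11.111
te_D = (11 + 4·14 + 17)/6 = 84/6 = 14; σ²_D = ((17−11)/6)² = 1.000

Forward pass:
ES_A = 0; EF_A = 5
ES_B = 0; EF_B = 3
ES_C = 3; EF_C = 3+14 = 17
ES_D = max(EF_A=5, EF_C=17) = 17; EF_D = 17+14 = 31
Expected project duration μ = 31 days. Critical path: B → C → D.

Variance along critical path = 0.444 + 11.111 + 1.000 = 12.556; σ = √12.556 = 3.543 days.
Z = (36 − 31) / 3.543 = 1.411
P(T ≤ 36) = Φ(1.411) ≈ 0.921

0.921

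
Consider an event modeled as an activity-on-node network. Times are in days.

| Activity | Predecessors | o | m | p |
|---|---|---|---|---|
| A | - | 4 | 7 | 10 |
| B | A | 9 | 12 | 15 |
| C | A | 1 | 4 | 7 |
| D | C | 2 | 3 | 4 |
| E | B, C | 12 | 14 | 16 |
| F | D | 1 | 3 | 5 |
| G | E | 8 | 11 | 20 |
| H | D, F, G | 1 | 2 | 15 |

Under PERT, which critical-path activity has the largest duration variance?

H

te_A = (4 + 4·7 + 10)/6 = 42/6 = 7; σ²_A = ((10−4)/6)² = 1.000
te_B = (9 + 4·12 + 15)/6 = 72/6 = 12; σ²_B = ((15−9)/6)² = 1.000
te_C = (1 + 4·4 + 7)/6 = 24/6 = 4; σ²_C = ((7−1)/6)² = 1.000
te_D = (2 + 4·3 + 4)/6 = 18/6 = 3; σ²_D = ((4−2)/6)² = 0.111
te_E = (12 + 4·14 + 16)/6 = 84/6 = 14; σ²_E = ((16−12)/6)² = 0.444
te_F = (1 + 4·3 + 5)/6 = 18/6 = 3; σ²_F = ((5−1)/6)² = 0.444
te_G = (8 + 4·11 + 20)/6 = 72/6 = 12; σ²_G = ((20−8)/6)² = 4.000
te_H = (1 + 4·2 + 15)/6 = 24/6 = 4; σ²_H = ((15−1)/6)² = 5.444

Forward pass:
ES_A = 0; EF_A = 7
ES_B = 7; EF_B = 7+12 = 19
ES_C = 7; EF_C = 7+4 = 11
ES_D = 11; EF_D = 11+3 = 14
ES_E = max(EF_B=19, EF_C=11) = 19; EF_E = 19+14 = 33
ES_F = 14; EF_F = 14+3 = 17
ES_G = 33; EF_G = 33+12 = 45
ES_H = max(EF_D=14, EF_F=17, EF_G=45) = 45; EF_H = 45+4 = 49
Expected project duration μ = 49 days. Critical path: A → B → E → G → H.

Variances on critical path: σ²_A=1.000, σ²_B=1.000, σ²_E=0.444, σ²_G=4.000, σ²_H=5.444.
Largest is σ²_H = 5.444.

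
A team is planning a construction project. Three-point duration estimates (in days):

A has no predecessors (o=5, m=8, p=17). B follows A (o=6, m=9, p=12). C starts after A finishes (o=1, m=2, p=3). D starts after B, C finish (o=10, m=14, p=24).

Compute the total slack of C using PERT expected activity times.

te_A = (5 + 4·8 + 17)/6 = 54/6 = 9
te_B = (6 + 4·9 + 12)/6 = 54/6 = 9
te_C = (1 + 4·2 + 3)/6 = 12/6 = 2
te_D = (10 + 4·14 + 24)/6 = 90/6 = 15

Forward pass:
ES_A = 0; EF_A = 9
ES_B = 9; EF_B = 9+9 = 18
ES_C = 9; EF_C = 9+2 = 11
ES_D = max(EF_B=18, EF_C=11) = 18; EF_D = 18+15 = 33
Expected project duration μ = 33 days. Critical path: A → B → D.

Backward pass:
LF_D = 33; LS_D = 33−15 = 18
LF_C = LS_D = 18; LS_C = 18−2 = 16
LF_B = LS_D = 18; LS_B = 18−9 = 9
LF_A = min(LS_B=9, LS_C=16) = 9; LS_A = 9−9 = 0
Slack_C = LS_C − ES_C = 16 − 9 = 7

7 days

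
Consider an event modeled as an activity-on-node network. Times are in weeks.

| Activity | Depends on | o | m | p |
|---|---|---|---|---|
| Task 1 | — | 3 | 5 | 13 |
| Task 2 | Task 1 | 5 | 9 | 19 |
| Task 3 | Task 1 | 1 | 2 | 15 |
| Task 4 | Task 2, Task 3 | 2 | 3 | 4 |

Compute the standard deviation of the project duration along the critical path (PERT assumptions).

2.89 weeks

te_Task 1 = (3 + 4·5 + 13)/6 = 36/6 = 6; σ²_Task 1 = ((13−3)/6)² = 2.778
te_Task 2 = (5 + 4·9 + 19)/6 = 60/6 = 10; σ²_Task 2 = ((19−5)/6)² = 5.444
te_Task 3 = (1 + 4·2 + 15)/6 = 24/6 = 4; σ²_Task 3 = ((15−1)/6)² = 5.444
te_Task 4 = (2 + 4·3 + 4)/6 = 18/6 = 3; σ²_Task 4 = ((4−2)/6)² = 0.111

Forward pass:
ES_Task 1 = 0; EF_Task 1 = 6
ES_Task 2 = 6; EF_Task 2 = 6+10 = 16
ES_Task 3 = 6; EF_Task 3 = 6+4 = 10
ES_Task 4 = max(EF_Task 2=16, EF_Task 3=10) = 16; EF_Task 4 = 16+3 = 19
Expected project duration μ = 19 weeks. Critical path: Task 1 → Task 2 → Task 4.

Variance along critical path = 2.778 + 5.444 + 0.111 = 8.333
σ = √8.333 = 2.887 weeks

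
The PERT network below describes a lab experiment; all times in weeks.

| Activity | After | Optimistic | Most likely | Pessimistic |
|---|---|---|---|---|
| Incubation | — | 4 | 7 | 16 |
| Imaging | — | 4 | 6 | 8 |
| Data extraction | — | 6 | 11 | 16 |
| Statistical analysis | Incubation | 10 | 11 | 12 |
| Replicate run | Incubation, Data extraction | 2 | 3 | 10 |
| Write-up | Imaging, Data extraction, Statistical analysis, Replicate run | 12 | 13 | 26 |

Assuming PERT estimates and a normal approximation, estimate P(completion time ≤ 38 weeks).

te_Incubation = (4 + 4·7 + 16)/6 = 48/6 = 8; σ²_Incubation = ((16−4)/6)² = 4.000
te_Imaging = (4 + 4·6 + 8)/6 = 36/6 = 6; σ²_Imaging = ((8−4)/6)² = 0.444
te_Data extraction = (6 + 4·11 + 16)/6 = 66/6 = 11; σ²_Data extraction = ((16−6)/6)² = 2.778
te_Statistical analysis = (10 + 4·11 + 12)/6 = 66/6 = 11; σ²_Statistical analysis = ((12−10)/6)² = 0.111
te_Replicate run = (2 + 4·3 + 10)/6 = 24/6 = 4; σ²_Replicate run = ((10−2)/6)² = 1.778
te_Write-up = (12 + 4·13 + 26)/6 = 90/6 = 15; σ²_Write-up = ((26−12)/6)² = 5.444

Forward pass:
ES_Incubation = 0; EF_Incubation = 8
ES_Imaging = 0; EF_Imaging = 6
ES_Data extraction = 0; EF_Data extraction = 11
ES_Statistical analysis = 8; EF_Statistical analysis = 8+11 = 19
ES_Replicate run = max(EF_Incubation=8, EF_Data extraction=11) = 11; EF_Replicate run = 11+4 = 15
ES_Write-up = max(EF_Imaging=6, EF_Data extraction=11, EF_Statistical analysis=19, EF_Replicate run=15) = 19; EF_Write-up = 19+15 = 34
Expected project duration μ = 34 weeks. Critical path: Incubation → Statistical analysis → Write-up.

Variance along critical path = 4.000 + 0.111 + 5.444 = 9.556; σ = √9.556 = 3.091 weeks.
Z = (38 − 34) / 3.091 = 1.294
P(T ≤ 38) = Φ(1.294) ≈ 0.902

0.902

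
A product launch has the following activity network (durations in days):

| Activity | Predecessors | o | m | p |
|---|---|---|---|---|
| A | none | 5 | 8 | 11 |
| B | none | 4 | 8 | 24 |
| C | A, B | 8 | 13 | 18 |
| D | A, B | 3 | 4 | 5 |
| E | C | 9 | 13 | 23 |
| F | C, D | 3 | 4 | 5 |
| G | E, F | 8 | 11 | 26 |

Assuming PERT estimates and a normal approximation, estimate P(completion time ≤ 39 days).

te_A = (5 + 4·8 + 11)/6 = 48/6 = 8; σ²_A = ((11−5)/6)² = 1.000
te_B = (4 + 4·8 + 24)/6 = 60/6 = 10; σ²_B = ((24−4)/6)² = 11.111
te_C = (8 + 4·13 + 18)/6 = 78/6 = 13; σ²_C = ((18−8)/6)² = 2.778
te_D = (3 + 4·4 + 5)/6 = 24/6 = 4; σ²_D = ((5−3)/6)² = 0.111
te_E = (9 + 4·13 + 23)/6 = 84/6 = 14; σ²_E = ((23−9)/6)² = 5.444
te_F = (3 + 4·4 + 5)/6 = 24/6 = 4; σ²_F = ((5−3)/6)² = 0.111
te_G = (8 + 4·11 + 26)/6 = 78/6 = 13; σ²_G = ((26−8)/6)² = 9.000

Forward pass:
ES_A = 0; EF_A = 8
ES_B = 0; EF_B = 10
ES_C = max(EF_A=8, EF_B=10) = 10; EF_C = 10+13 = 23
ES_D = max(EF_A=8, EF_B=10) = 10; EF_D = 10+4 = 14
ES_E = 23; EF_E = 23+14 = 37
ES_F = max(EF_C=23, EF_D=14) = 23; EF_F = 23+4 = 27
ES_G = max(EF_E=37, EF_F=27) = 37; EF_G = 37+13 = 50
Expected project duration μ = 50 days. Critical path: B → C → E → G.

Variance along critical path = 11.111 + 2.778 + 5.444 + 9.000 = 28.333; σ = √28.333 = 5.323 days.
Z = (39 − 50) / 5.323 = -2.067
P(T ≤ 39) = Φ(-2.067) ≈ 0.019

0.019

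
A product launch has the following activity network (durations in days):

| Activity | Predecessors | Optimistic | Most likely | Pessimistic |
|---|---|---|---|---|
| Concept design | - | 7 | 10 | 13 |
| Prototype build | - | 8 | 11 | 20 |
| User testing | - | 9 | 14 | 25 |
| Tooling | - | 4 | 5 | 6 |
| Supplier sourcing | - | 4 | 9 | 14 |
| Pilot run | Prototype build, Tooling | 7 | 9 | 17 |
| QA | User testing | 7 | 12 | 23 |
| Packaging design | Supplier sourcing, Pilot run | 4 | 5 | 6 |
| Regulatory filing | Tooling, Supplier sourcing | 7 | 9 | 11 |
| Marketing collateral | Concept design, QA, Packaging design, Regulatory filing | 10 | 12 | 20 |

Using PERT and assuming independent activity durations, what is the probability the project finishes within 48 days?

0.955

te_Concept design = (7 + 4·10 + 13)/6 = 60/6 = 10; σ²_Concept design = ((13−7)/6)² = 1.000
te_Prototype build = (8 + 4·11 + 20)/6 = 72/6 = 12; σ²_Prototype build = ((20−8)/6)² = 4.000
te_User testing = (9 + 4·14 + 25)/6 = 90/6 = 15; σ²_User testing = ((25−9)/6)² = 7.111
te_Tooling = (4 + 4·5 + 6)/6 = 30/6 = 5; σ²_Tooling = ((6−4)/6)² = 0.111
te_Supplier sourcing = (4 + 4·9 + 14)/6 = 54/6 = 9; σ²_Supplier sourcing = ((14−4)/6)² = 2.778
te_Pilot run = (7 + 4·9 + 17)/6 = 60/6 = 10; σ²_Pilot run = ((17−7)/6)² = 2.778
te_QA = (7 + 4·12 + 23)/6 = 78/6 = 13; σ²_QA = ((23−7)/6)² = 7.111
te_Packaging design = (4 + 4·5 + 6)/6 = 30/6 = 5; σ²_Packaging design = ((6−4)/6)² = 0.111
te_Regulatory filing = (7 + 4·9 + 11)/6 = 54/6 = 9; σ²_Regulatory filing = ((11−7)/6)² = 0.444
te_Marketing collateral = (10 + 4·12 + 20)/6 = 78/6 = 13; σ²_Marketing collateral = ((20−10)/6)² = 2.778

Forward pass:
ES_Concept design = 0; EF_Concept design = 10
ES_Prototype build = 0; EF_Prototype build = 12
ES_User testing = 0; EF_User testing = 15
ES_Tooling = 0; EF_Tooling = 5
ES_Supplier sourcing = 0; EF_Supplier sourcing = 9
ES_Pilot run = max(EF_Prototype build=12, EF_Tooling=5) = 12; EF_Pilot run = 12+10 = 22
ES_QA = 15; EF_QA = 15+13 = 28
ES_Packaging design = max(EF_Supplier sourcing=9, EF_Pilot run=22) = 22; EF_Packaging design = 22+5 = 27
ES_Regulatory filing = max(EF_Tooling=5, EF_Supplier sourcing=9) = 9; EF_Regulatory filing = 9+9 = 18
ES_Marketing collateral = max(EF_Concept design=10, EF_QA=28, EF_Packaging design=27, EF_Regulatory filing=18) = 28; EF_Marketing collateral = 28+13 = 41
Expected project duration μ = 41 days. Critical path: User testing → QA → Marketing collateral.

Variance along critical path = 7.111 + 7.111 + 2.778 = 17.000; σ = √17.000 = 4.123 days.
Z = (48 − 41) / 4.123 = 1.698
P(T ≤ 48) = Φ(1.698) ≈ 0.955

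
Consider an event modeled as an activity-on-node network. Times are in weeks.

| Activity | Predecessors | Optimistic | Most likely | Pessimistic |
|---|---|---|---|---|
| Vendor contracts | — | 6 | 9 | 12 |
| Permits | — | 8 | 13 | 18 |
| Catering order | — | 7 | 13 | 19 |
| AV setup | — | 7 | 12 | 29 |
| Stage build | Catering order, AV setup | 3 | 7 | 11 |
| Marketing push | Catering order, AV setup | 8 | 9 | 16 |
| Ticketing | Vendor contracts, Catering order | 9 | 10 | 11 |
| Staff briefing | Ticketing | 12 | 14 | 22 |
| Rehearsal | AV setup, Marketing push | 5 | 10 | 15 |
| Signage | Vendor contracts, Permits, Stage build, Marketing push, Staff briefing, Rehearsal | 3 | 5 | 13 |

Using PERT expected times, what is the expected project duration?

te_Vendor contracts = (6 + 4·9 + 12)/6 = 54/6 = 9
te_Permits = (8 + 4·13 + 18)/6 = 78/6 = 13
te_Catering order = (7 + 4·13 + 19)/6 = 78/6 = 13
te_AV setup = (7 + 4·12 + 29)/6 = 84/6 = 14
te_Stage build = (3 + 4·7 + 11)/6 = 42/6 = 7
te_Marketing push = (8 + 4·9 + 16)/6 = 60/6 = 10
te_Ticketing = (9 + 4·10 + 11)/6 = 60/6 = 10
te_Staff briefing = (12 + 4·14 + 22)/6 = 90/6 = 15
te_Rehearsal = (5 + 4·10 + 15)/6 = 60/6 = 10
te_Signage = (3 + 4·5 + 13)/6 = 36/6 = 6

Forward pass:
ES_Vendor contracts = 0; EF_Vendor contracts = 9
ES_Permits = 0; EF_Permits = 13
ES_Catering order = 0; EF_Catering order = 13
ES_AV setup = 0; EF_AV setup = 14
ES_Stage build = max(EF_Catering order=13, EF_AV setup=14) = 14; EF_Stage build = 14+7 = 21
ES_Marketing push = max(EF_Catering order=13, EF_AV setup=14) = 14; EF_Marketing push = 14+10 = 24
ES_Ticketing = max(EF_Vendor contracts=9, EF_Catering order=13) = 13; EF_Ticketing = 13+10 = 23
ES_Staff briefing = 23; EF_Staff briefing = 23+15 = 38
ES_Rehearsal = max(EF_AV setup=14, EF_Marketing push=24) = 24; EF_Rehearsal = 24+10 = 34
ES_Signage = max(EF_Vendor contracts=9, EF_Permits=13, EF_Stage build=21, EF_Marketing push=24, EF_Staff briefing=38, EF_Rehearsal=34) = 38; EF_Signage = 38+6 = 44
Expected project duration μ = 44 weeks. Critical path: Catering order → Ticketing → Staff briefing → Signage.

44 weeks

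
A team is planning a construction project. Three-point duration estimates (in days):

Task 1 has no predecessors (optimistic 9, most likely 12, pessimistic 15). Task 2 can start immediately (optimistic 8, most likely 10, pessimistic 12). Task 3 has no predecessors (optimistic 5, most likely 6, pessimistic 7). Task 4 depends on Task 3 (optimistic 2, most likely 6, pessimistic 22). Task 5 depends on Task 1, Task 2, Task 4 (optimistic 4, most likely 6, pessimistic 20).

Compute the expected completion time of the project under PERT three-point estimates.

te_Task 1 = (9 + 4·12 + 15)/6 = 72/6 = 12
te_Task 2 = (8 + 4·10 + 12)/6 = 60/6 = 10
te_Task 3 = (5 + 4·6 + 7)/6 = 36/6 = 6
te_Task 4 = (2 + 4·6 + 22)/6 = 48/6 = 8
te_Task 5 = (4 + 4·6 + 20)/6 = 48/6 = 8

Forward pass:
ES_Task 1 = 0; EF_Task 1 = 12
ES_Task 2 = 0; EF_Task 2 = 10
ES_Task 3 = 0; EF_Task 3 = 6
ES_Task 4 = 6; EF_Task 4 = 6+8 = 14
ES_Task 5 = max(EF_Task 1=12, EF_Task 2=10, EF_Task 4=14) = 14; EF_Task 5 = 14+8 = 22
Expected project duration μ = 22 days. Critical path: Task 3 → Task 4 → Task 5.

22 days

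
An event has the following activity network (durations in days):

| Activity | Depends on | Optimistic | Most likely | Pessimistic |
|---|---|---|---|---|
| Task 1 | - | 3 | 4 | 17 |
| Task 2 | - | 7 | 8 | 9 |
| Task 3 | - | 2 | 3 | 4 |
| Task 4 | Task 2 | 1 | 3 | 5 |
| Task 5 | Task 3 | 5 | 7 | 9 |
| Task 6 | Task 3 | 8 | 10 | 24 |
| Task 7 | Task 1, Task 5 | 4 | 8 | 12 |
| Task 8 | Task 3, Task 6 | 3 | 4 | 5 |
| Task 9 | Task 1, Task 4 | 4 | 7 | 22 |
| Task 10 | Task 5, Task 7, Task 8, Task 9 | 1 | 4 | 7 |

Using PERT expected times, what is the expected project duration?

24 days

te_Task 1 = (3 + 4·4 + 17)/6 = 36/6 = 6
te_Task 2 = (7 + 4·8 + 9)/6 = 48/6 = 8
te_Task 3 = (2 + 4·3 + 4)/6 = 18/6 = 3
te_Task 4 = (1 + 4·3 + 5)/6 = 18/6 = 3
te_Task 5 = (5 + 4·7 + 9)/6 = 42/6 = 7
te_Task 6 = (8 + 4·10 + 24)/6 = 72/6 = 12
te_Task 7 = (4 + 4·8 + 12)/6 = 48/6 = 8
te_Task 8 = (3 + 4·4 + 5)/6 = 24/6 = 4
te_Task 9 = (4 + 4·7 + 22)/6 = 54/6 = 9
te_Task 10 = (1 + 4·4 + 7)/6 = 24/6 = 4

Forward pass:
ES_Task 1 = 0; EF_Task 1 = 6
ES_Task 2 = 0; EF_Task 2 = 8
ES_Task 3 = 0; EF_Task 3 = 3
ES_Task 4 = 8; EF_Task 4 = 8+3 = 11
ES_Task 5 = 3; EF_Task 5 = 3+7 = 10
ES_Task 6 = 3; EF_Task 6 = 3+12 = 15
ES_Task 7 = max(EF_Task 1=6, EF_Task 5=10) = 10; EF_Task 7 = 10+8 = 18
ES_Task 8 = max(EF_Task 3=3, EF_Task 6=15) = 15; EF_Task 8 = 15+4 = 19
ES_Task 9 = max(EF_Task 1=6, EF_Task 4=11) = 11; EF_Task 9 = 11+9 = 20
ES_Task 10 = max(EF_Task 5=10, EF_Task 7=18, EF_Task 8=19, EF_Task 9=20) = 20; EF_Task 10 = 20+4 = 24
Expected project duration μ = 24 days. Critical path: Task 2 → Task 4 → Task 9 → Task 10.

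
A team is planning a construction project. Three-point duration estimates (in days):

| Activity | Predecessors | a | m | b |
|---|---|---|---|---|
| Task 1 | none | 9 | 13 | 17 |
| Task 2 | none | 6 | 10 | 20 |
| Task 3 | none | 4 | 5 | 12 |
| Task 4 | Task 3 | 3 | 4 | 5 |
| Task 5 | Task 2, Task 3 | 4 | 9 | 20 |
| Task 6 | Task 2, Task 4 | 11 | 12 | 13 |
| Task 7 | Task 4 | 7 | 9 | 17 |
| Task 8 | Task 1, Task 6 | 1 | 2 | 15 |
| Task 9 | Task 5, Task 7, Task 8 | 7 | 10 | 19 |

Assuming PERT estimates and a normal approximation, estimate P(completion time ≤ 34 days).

0.151

te_Task 1 = (9 + 4·13 + 17)/6 = 78/6 = 13; σ²_Task 1 = ((17−9)/6)² = 1.778
te_Task 2 = (6 + 4·10 + 20)/6 = 66/6 = 11; σ²_Task 2 = ((20−6)/6)² = 5.444
te_Task 3 = (4 + 4·5 + 12)/6 = 36/6 = 6; σ²_Task 3 = ((12−4)/6)² = 1.778
te_Task 4 = (3 + 4·4 + 5)/6 = 24/6 = 4; σ²_Task 4 = ((5−3)/6)² = 0.111
te_Task 5 = (4 + 4·9 + 20)/6 = 60/6 = 10; σ²_Task 5 = ((20−4)/6)² = 7.111
te_Task 6 = (11 + 4·12 + 13)/6 = 72/6 = 12; σ²_Task 6 = ((13−11)/6)² = 0.111
te_Task 7 = (7 + 4·9 + 17)/6 = 60/6 = 10; σ²_Task 7 = ((17−7)/6)² = 2.778
te_Task 8 = (1 + 4·2 + 15)/6 = 24/6 = 4; σ²_Task 8 = ((15−1)/6)² = 5.444
te_Task 9 = (7 + 4·10 + 19)/6 = 66/6 = 11; σ²_Task 9 = ((19−7)/6)² = 4.000

Forward pass:
ES_Task 1 = 0; EF_Task 1 = 13
ES_Task 2 = 0; EF_Task 2 = 11
ES_Task 3 = 0; EF_Task 3 = 6
ES_Task 4 = 6; EF_Task 4 = 6+4 = 10
ES_Task 5 = max(EF_Task 2=11, EF_Task 3=6) = 11; EF_Task 5 = 11+10 = 21
ES_Task 6 = max(EF_Task 2=11, EF_Task 4=10) = 11; EF_Task 6 = 11+12 = 23
ES_Task 7 = 10; EF_Task 7 = 10+10 = 20
ES_Task 8 = max(EF_Task 1=13, EF_Task 6=23) = 23; EF_Task 8 = 23+4 = 27
ES_Task 9 = max(EF_Task 5=21, EF_Task 7=20, EF_Task 8=27) = 27; EF_Task 9 = 27+11 = 38
Expected project duration μ = 38 days. Critical path: Task 2 → Task 6 → Task 8 → Task 9.

Variance along critical path = 5.444 + 0.111 + 5.444 + 4.000 = 15.000; σ = √15.000 = 3.873 days.
Z = (34 − 38) / 3.873 = -1.033
P(T ≤ 34) = Φ(-1.033) ≈ 0.151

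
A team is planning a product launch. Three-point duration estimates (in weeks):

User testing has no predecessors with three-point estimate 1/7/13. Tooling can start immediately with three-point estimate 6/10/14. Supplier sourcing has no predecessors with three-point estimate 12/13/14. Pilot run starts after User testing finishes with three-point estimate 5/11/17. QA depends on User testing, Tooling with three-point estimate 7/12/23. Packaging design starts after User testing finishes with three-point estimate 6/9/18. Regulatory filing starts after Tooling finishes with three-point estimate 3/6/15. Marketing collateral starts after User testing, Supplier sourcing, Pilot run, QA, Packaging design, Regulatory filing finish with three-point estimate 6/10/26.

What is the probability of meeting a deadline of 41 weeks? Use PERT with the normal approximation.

te_User testing = (1 + 4·7 + 13)/6 = 42/6 = 7; σ²_User testing = ((13−1)/6)² = 4.000
te_Tooling = (6 + 4·10 + 14)/6 = 60/6 = 10; σ²_Tooling = ((14−6)/6)² = 1.778
te_Supplier sourcing = (12 + 4·13 + 14)/6 = 78/6 = 13; σ²_Supplier sourcing = ((14−12)/6)² = 0.111
te_Pilot run = (5 + 4·11 + 17)/6 = 66/6 = 11; σ²_Pilot run = ((17−5)/6)² = 4.000
te_QA = (7 + 4·12 + 23)/6 = 78/6 = 13; σ²_QA = ((23−7)/6)² = 7.111
te_Packaging design = (6 + 4·9 + 18)/6 = 60/6 = 10; σ²_Packaging design = ((18−6)/6)² = 4.000
te_Regulatory filing = (3 + 4·6 + 15)/6 = 42/6 = 7; σ²_Regulatory filing = ((15−3)/6)² = 4.000
te_Marketing collateral = (6 + 4·10 + 26)/6 = 72/6 = 12; σ²_Marketing collateral = ((26−6)/6)² = 11.111

Forward pass:
ES_User testing = 0; EF_User testing = 7
ES_Tooling = 0; EF_Tooling = 10
ES_Supplier sourcing = 0; EF_Supplier sourcing = 13
ES_Pilot run = 7; EF_Pilot run = 7+11 = 18
ES_QA = max(EF_User testing=7, EF_Tooling=10) = 10; EF_QA = 10+13 = 23
ES_Packaging design = 7; EF_Packaging design = 7+10 = 17
ES_Regulatory filing = 10; EF_Regulatory filing = 10+7 = 17
ES_Marketing collateral = max(EF_User testing=7, EF_Supplier sourcing=13, EF_Pilot run=18, EF_QA=23, EF_Packaging design=17, EF_Regulatory filing=17) = 23; EF_Marketing collateral = 23+12 = 35
Expected project duration μ = 35 weeks. Critical path: Tooling → QA → Marketing collateral.

Variance along critical path = 1.778 + 7.111 + 11.111 = 20.000; σ = √20.000 = 4.472 weeks.
Z = (41 − 35) / 4.472 = 1.342
P(T ≤ 41) = Φ(1.342) ≈ 0.910

0.910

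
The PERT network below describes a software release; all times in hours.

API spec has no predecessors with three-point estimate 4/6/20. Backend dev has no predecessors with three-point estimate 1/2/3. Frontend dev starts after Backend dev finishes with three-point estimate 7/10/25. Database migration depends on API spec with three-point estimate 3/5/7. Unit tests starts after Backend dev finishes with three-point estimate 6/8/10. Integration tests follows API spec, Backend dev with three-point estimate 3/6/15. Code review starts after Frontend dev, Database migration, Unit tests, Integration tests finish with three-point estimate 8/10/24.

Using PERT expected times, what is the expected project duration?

27 hours

te_API spec = (4 + 4·6 + 20)/6 = 48/6 = 8
te_Backend dev = (1 + 4·2 + 3)/6 = 12/6 = 2
te_Frontend dev = (7 + 4·10 + 25)/6 = 72/6 = 12
te_Database migration = (3 + 4·5 + 7)/6 = 30/6 = 5
te_Unit tests = (6 + 4·8 + 10)/6 = 48/6 = 8
te_Integration tests = (3 + 4·6 + 15)/6 = 42/6 = 7
te_Code review = (8 + 4·10 + 24)/6 = 72/6 = 12

Forward pass:
ES_API spec = 0; EF_API spec = 8
ES_Backend dev = 0; EF_Backend dev = 2
ES_Frontend dev = 2; EF_Frontend dev = 2+12 = 14
ES_Database migration = 8; EF_Database migration = 8+5 = 13
ES_Unit tests = 2; EF_Unit tests = 2+8 = 10
ES_Integration tests = max(EF_API spec=8, EF_Backend dev=2) = 8; EF_Integration tests = 8+7 = 15
ES_Code review = max(EF_Frontend dev=14, EF_Database migration=13, EF_Unit tests=10, EF_Integration tests=15) = 15; EF_Code review = 15+12 = 27
Expected project duration μ = 27 hours. Critical path: API spec → Integration tests → Code review.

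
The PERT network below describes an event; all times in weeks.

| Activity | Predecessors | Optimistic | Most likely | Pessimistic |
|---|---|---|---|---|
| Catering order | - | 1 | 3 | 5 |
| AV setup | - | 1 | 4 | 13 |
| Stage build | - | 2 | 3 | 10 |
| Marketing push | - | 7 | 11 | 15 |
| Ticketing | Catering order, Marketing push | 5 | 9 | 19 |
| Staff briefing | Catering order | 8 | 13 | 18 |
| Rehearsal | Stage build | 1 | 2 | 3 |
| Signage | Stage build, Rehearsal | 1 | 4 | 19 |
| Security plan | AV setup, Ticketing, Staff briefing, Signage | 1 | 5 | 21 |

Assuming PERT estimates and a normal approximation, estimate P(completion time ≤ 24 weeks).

te_Catering order = (1 + 4·3 + 5)/6 = 18/6 = 3; σ²_Catering order = ((5−1)/6)² = 0.444
te_AV setup = (1 + 4·4 + 13)/6 = 30/6 = 5; σ²_AV setup = ((13−1)/6)² = 4.000
te_Stage build = (2 + 4·3 + 10)/6 = 24/6 = 4; σ²_Stage build = ((10−2)/6)² = 1.778
te_Marketing push = (7 + 4·11 + 15)/6 = 66/6 = 11; σ²_Marketing push = ((15−7)/6)² = 1.778
te_Ticketing = (5 + 4·9 + 19)/6 = 60/6 = 10; σ²_Ticketing = ((19−5)/6)² = 5.444
te_Staff briefing = (8 + 4·13 + 18)/6 = 78/6 = 13; σ²_Staff briefing = ((18−8)/6)² = 2.778
te_Rehearsal = (1 + 4·2 + 3)/6 = 12/6 = 2; σ²_Rehearsal = ((3−1)/6)² = 0.111
te_Signage = (1 + 4·4 + 19)/6 = 36/6 = 6; σ²_Signage = ((19−1)/6)² = 9.000
te_Security plan = (1 + 4·5 + 21)/6 = 42/6 = 7; σ²_Security plan = ((21−1)/6)² = 11.111

Forward pass:
ES_Catering order = 0; EF_Catering order = 3
ES_AV setup = 0; EF_AV setup = 5
ES_Stage build = 0; EF_Stage build = 4
ES_Marketing push = 0; EF_Marketing push = 11
ES_Ticketing = max(EF_Catering order=3, EF_Marketing push=11) = 11; EF_Ticketing = 11+10 = 21
ES_Staff briefing = 3; EF_Staff briefing = 3+13 = 16
ES_Rehearsal = 4; EF_Rehearsal = 4+2 = 6
ES_Signage = max(EF_Stage build=4, EF_Rehearsal=6) = 6; EF_Signage = 6+6 = 12
ES_Security plan = max(EF_AV setup=5, EF_Ticketing=21, EF_Staff briefing=16, EF_Signage=12) = 21; EF_Security plan = 21+7 = 28
Expected project duration μ = 28 weeks. Critical path: Marketing push → Ticketing → Security plan.

Variance along critical path = 1.778 + 5.444 + 11.111 = 18.333; σ = √18.333 = 4.282 weeks.
Z = (24 − 28) / 4.282 = -0.934
P(T ≤ 24) = Φ(-0.934) ≈ 0.175

0.175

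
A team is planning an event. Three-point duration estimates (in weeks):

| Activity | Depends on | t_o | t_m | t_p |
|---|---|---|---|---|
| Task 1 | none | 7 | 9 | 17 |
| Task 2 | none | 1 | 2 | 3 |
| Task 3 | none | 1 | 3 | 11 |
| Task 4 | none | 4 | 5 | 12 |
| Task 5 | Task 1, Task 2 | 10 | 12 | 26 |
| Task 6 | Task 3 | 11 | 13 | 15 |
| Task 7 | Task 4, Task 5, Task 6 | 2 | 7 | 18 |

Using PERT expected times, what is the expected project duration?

te_Task 1 = (7 + 4·9 + 17)/6 = 60/6 = 10
te_Task 2 = (1 + 4·2 + 3)/6 = 12/6 = 2
te_Task 3 = (1 + 4·3 + 11)/6 = 24/6 = 4
te_Task 4 = (4 + 4·5 + 12)/6 = 36/6 = 6
te_Task 5 = (10 + 4·12 + 26)/6 = 84/6 = 14
te_Task 6 = (11 + 4·13 + 15)/6 = 78/6 = 13
te_Task 7 = (2 + 4·7 + 18)/6 = 48/6 = 8

Forward pass:
ES_Task 1 = 0; EF_Task 1 = 10
ES_Task 2 = 0; EF_Task 2 = 2
ES_Task 3 = 0; EF_Task 3 = 4
ES_Task 4 = 0; EF_Task 4 = 6
ES_Task 5 = max(EF_Task 1=10, EF_Task 2=2) = 10; EF_Task 5 = 10+14 = 24
ES_Task 6 = 4; EF_Task 6 = 4+13 = 17
ES_Task 7 = max(EF_Task 4=6, EF_Task 5=24, EF_Task 6=17) = 24; EF_Task 7 = 24+8 = 32
Expected project duration μ = 32 weeks. Critical path: Task 1 → Task 5 → Task 7.

32 weeks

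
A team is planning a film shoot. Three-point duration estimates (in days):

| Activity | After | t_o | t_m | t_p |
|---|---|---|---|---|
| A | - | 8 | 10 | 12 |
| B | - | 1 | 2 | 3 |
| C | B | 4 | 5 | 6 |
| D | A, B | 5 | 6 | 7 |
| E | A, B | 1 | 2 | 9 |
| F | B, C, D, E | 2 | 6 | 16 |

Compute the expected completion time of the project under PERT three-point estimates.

23 days

te_A = (8 + 4·10 + 12)/6 = 60/6 = 10
te_B = (1 + 4·2 + 3)/6 = 12/6 = 2
te_C = (4 + 4·5 + 6)/6 = 30/6 = 5
te_D = (5 + 4·6 + 7)/6 = 36/6 = 6
te_E = (1 + 4·2 + 9)/6 = 18/6 = 3
te_F = (2 + 4·6 + 16)/6 = 42/6 = 7

Forward pass:
ES_A = 0; EF_A = 10
ES_B = 0; EF_B = 2
ES_C = 2; EF_C = 2+5 = 7
ES_D = max(EF_A=10, EF_B=2) = 10; EF_D = 10+6 = 16
ES_E = max(EF_A=10, EF_B=2) = 10; EF_E = 10+3 = 13
ES_F = max(EF_B=2, EF_C=7, EF_D=16, EF_E=13) = 16; EF_F = 16+7 = 23
Expected project duration μ = 23 days. Critical path: A → D → F.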